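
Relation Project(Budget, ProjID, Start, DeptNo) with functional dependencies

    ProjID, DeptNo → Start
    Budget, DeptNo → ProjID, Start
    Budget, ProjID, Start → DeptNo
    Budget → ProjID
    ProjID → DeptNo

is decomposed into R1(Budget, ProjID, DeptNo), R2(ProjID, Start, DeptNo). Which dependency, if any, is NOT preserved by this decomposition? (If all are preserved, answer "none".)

ProjID, DeptNo → Start lies within R2.
Budget, DeptNo → ProjID, Start: restricted closure across fragments reaches ProjID, Start.
Budget, ProjID, Start → DeptNo: restricted closure across fragments reaches DeptNo.
Budget → ProjID lies within R1.
ProjID → DeptNo lies within R1.
Every dependency is enforceable on the fragments, so the decomposition is dependency-preserving.

none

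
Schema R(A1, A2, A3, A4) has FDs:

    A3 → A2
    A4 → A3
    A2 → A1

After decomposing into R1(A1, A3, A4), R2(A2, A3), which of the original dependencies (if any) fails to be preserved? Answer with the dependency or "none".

A2 → A1

Check A2 → A1: no single fragment contains all of {A1, A2}, and the restricted closure of {A2} across the fragments never reaches {A1}.
A3 → A2 is preserved.
A4 → A3 is preserved.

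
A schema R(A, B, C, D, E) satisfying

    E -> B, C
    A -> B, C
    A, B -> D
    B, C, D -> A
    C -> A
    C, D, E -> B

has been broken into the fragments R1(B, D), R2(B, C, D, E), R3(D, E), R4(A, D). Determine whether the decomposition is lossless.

Chase test. Columns are A, B, C, D, E; row i has aⱼ where attribute j ∈ Ri, else bᵢⱼ.
Initial tableau (one row per fragment):
  row 1: b11 a2 b13 a4 b15
  row 2: b21 a2 a3 a4 a5
  row 3: b31 b32 b33 a4 a5
  row 4: a1 b42 b43 a4 b45
Rows 2 and 3 agree on E; apply E→B, C and equate their B, C entries.
Rows 2 and 3 agree on B, C, D; apply B, C, D→A and equate their A entries.
No row becomes fully distinguished — the join is lossy.

No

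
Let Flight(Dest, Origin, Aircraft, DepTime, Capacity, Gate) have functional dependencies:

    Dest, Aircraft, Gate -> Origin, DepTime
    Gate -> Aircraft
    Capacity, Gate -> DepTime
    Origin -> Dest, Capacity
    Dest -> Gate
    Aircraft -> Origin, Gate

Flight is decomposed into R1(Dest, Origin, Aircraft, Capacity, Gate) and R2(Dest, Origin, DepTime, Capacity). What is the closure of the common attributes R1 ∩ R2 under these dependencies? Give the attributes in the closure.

Dest, Origin, Aircraft, DepTime, Capacity, Gate

R1 ∩ R2 = {Dest, Origin, Capacity}.
Dest → Gate applies, adding Gate
Gate → Aircraft applies, adding Aircraft
Capacity, Gate → DepTime applies, adding DepTime
Closure: {Dest, Origin, Aircraft, DepTime, Capacity, Gate}.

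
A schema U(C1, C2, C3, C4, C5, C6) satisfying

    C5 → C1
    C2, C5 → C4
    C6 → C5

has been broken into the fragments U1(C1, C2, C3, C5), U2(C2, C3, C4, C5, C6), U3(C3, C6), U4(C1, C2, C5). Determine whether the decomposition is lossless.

Chase test. Columns are C1, C2, C3, C4, C5, C6; row i has aⱼ where attribute j ∈ Ui, else bᵢⱼ.
Initial tableau (one row per fragment):
  row 1: a1 a2 a3 b14 a5 b16
  row 2: b21 a2 a3 a4 a5 a6
  row 3: b31 b32 a3 b34 b35 a6
  row 4: a1 a2 b43 b44 a5 b46
Rows 1 and 2 agree on C5; apply C5→C1 and equate their C1 entries.
Rows 1 and 2 agree on C2, C5; apply C2, C5→C4 and equate their C4 entries.
Rows 1 and 4 agree on C2, C5; apply C2, C5→C4 and equate their C4 entries.
Rows 2 and 3 agree on C6; apply C6→C5 and equate their C5 entries.
Rows 1 and 3 agree on C5; apply C5→C1 and equate their C1 entries.
Row 2 is now all distinguished symbols — the join is lossless.

Yes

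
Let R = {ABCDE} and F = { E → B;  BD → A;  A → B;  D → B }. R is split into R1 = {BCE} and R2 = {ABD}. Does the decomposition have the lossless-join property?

Common attributes: R1 ∩ R2 = {B}.
No dependency enlarges {B}, so (B)⁺ = {B}.
The closure contains neither all of R1 = {BCE} nor all of R2 = {ABD}, so the common attributes are not a superkey of either fragment. The join is lossy.

No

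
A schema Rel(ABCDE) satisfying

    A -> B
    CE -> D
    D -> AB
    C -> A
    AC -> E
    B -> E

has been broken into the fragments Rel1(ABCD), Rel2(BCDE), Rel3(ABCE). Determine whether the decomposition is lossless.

Chase test. Columns are ABCDE; row i has aⱼ where attribute j ∈ Reli, else bᵢⱼ.
Initial tableau (one row per fragment):
  row 1: a1 a2 a3 a4 b15
  row 2: b21 a2 a3 a4 a5
  row 3: a1 a2 a3 b34 a5
Rows 2 and 3 agree on CE; apply CE→D and equate their D entries.
Rows 1 and 2 agree on D; apply D→AB and equate their AB entries.
Rows 1 and 2 agree on AC; apply AC→E and equate their E entries.
Row 1 is now all distinguished symbols — the join is lossless.

Yes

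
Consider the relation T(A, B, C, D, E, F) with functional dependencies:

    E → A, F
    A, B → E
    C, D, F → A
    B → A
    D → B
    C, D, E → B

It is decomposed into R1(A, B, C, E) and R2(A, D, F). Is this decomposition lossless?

Common attributes: R1 ∩ R2 = {A}.
No dependency enlarges {A}, so (A)⁺ = {A}.
The closure contains neither all of R1 = {A, B, C, E} nor all of R2 = {A, D, F}, so the common attributes are not a superkey of either fragment. The join is lossy.

No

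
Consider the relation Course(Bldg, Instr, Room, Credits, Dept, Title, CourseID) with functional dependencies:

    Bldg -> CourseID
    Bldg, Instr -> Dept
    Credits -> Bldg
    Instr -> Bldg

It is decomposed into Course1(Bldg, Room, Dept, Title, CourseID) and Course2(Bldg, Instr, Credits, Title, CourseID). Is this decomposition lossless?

No

Common attributes: Course1 ∩ Course2 = {Bldg, Title, CourseID}.
No dependency enlarges {Bldg, Title, CourseID}, so (Bldg, Title, CourseID)⁺ = {Bldg, Title, CourseID}.
The closure contains neither all of Course1 = {Bldg, Room, Dept, Title, CourseID} nor all of Course2 = {Bldg, Instr, Credits, Title, CourseID}, so the common attributes are not a superkey of either fragment. The join is lossy.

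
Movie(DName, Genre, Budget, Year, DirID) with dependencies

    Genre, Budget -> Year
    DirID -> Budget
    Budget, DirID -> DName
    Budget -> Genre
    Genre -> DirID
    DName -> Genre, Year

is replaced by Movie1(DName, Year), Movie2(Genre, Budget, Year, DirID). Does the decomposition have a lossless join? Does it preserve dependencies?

Lossless test: (Year)⁺ = {Year}, which is a superkey of neither fragment — lossy.
Dependency preservation: the restricted closure of {Budget, DirID} across the fragments never reaches {DName}, so Budget, DirID → DName cannot be enforced without a join — not preserved.

lossy and not dependency-preserving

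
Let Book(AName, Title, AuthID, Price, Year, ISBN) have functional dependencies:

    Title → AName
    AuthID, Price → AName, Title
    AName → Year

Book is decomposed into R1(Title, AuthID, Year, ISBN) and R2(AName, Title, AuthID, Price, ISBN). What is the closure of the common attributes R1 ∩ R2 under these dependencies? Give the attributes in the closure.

AName, Title, AuthID, Year, ISBN

R1 ∩ R2 = {Title, AuthID, ISBN}.
Title → AName applies, adding AName
AName → Year applies, adding Year
Closure: {AName, Title, AuthID, Year, ISBN}.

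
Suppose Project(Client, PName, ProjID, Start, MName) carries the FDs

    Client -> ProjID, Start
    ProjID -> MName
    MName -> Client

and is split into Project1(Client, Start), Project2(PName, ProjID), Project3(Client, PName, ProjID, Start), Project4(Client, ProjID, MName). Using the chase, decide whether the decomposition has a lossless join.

Chase test. Columns are Client, PName, ProjID, Start, MName; row i has aⱼ where attribute j ∈ Projecti, else bᵢⱼ.
Initial tableau (one row per fragment):
  row 1: a1 b12 b13 a4 b15
  row 2: b21 a2 a3 b24 b25
  row 3: a1 a2 a3 a4 b35
  row 4: a1 b42 a3 b44 a5
Rows 1 and 3 agree on Client; apply Client→ProjID, Start and equate their ProjID, Start entries.
Rows 1 and 4 agree on Client; apply Client→ProjID, Start and equate their ProjID, Start entries.
Rows 1 and 2 agree on ProjID; apply ProjID→MName and equate their MName entries.
Rows 1 and 3 agree on ProjID; apply ProjID→MName and equate their MName entries.
Rows 1 and 4 agree on ProjID; apply ProjID→MName and equate their MName entries.
Rows 1 and 2 agree on MName; apply MName→Client and equate their Client entries.
Rows 1 and 2 agree on Client; apply Client→ProjID, Start and equate their ProjID, Start entries.
Row 2 is now all distinguished symbols — the join is lossless.

Yes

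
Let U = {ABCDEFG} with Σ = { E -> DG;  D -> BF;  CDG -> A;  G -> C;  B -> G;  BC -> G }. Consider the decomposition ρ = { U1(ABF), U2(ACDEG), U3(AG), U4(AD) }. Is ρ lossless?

No

Chase test. Columns are ABCDEFG; row i has aⱼ where attribute j ∈ Ui, else bᵢⱼ.
Initial tableau (one row per fragment):
  row 1: a1 a2 b13 b14 b15 a6 b17
  row 2: a1 b22 a3 a4 a5 b26 a7
  row 3: a1 b32 b33 b34 b35 b36 a7
  row 4: a1 b42 b43 a4 b45 b46 b47
Rows 2 and 4 agree on D; apply D→BF and equate their BF entries.
Rows 2 and 3 agree on G; apply G→C and equate their C entries.
Rows 2 and 4 agree on B; apply B→G and equate their G entries.
Rows 2 and 4 agree on G; apply G→C and equate their C entries.
No row becomes fully distinguished — the join is lossy.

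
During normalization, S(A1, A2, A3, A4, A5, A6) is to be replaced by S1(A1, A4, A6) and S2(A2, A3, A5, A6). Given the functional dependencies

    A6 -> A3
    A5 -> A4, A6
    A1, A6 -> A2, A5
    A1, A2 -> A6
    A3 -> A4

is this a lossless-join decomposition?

Common attributes: S1 ∩ S2 = {A6}.
Closure of {A6}: A6 → A3 applies, adding A3; A3 → A4 applies, adding A4. So (A6)⁺ = {A3, A4, A6}.
The closure contains neither all of S1 = {A1, A4, A6} nor all of S2 = {A2, A3, A5, A6}, so the common attributes are not a superkey of either fragment. The join is lossy.

No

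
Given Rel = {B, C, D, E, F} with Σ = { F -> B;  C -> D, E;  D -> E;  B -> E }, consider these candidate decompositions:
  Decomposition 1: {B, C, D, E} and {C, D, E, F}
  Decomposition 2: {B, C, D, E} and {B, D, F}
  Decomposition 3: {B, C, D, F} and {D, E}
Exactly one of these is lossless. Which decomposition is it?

Decomposition 1: common = {C, D, E}, closure = {C, D, E} → lossy.
Decomposition 2: common = {B, D}, closure = {B, D, E} → lossy.
Decomposition 3: common = {D}, closure = {D, E} → lossless.

Decomposition 3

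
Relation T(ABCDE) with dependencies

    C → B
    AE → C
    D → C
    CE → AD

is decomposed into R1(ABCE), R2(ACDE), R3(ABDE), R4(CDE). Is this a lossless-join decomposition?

Chase test. Columns are ABCDE; row i has aⱼ where attribute j ∈ Ri, else bᵢⱼ.
Initial tableau (one row per fragment):
  row 1: a1 a2 a3 b14 a5
  row 2: a1 b22 a3 a4 a5
  row 3: a1 a2 b33 a4 a5
  row 4: b41 b42 a3 a4 a5
Rows 1 and 2 agree on C; apply C→B and equate their B entries.
Rows 1 and 4 agree on C; apply C→B and equate their B entries.
Rows 1 and 3 agree on AE; apply AE→C and equate their C entries.
Rows 1 and 2 agree on CE; apply CE→AD and equate their AD entries.
Rows 1 and 4 agree on CE; apply CE→AD and equate their AD entries.
Row 1 is now all distinguished symbols — the join is lossless.

Yes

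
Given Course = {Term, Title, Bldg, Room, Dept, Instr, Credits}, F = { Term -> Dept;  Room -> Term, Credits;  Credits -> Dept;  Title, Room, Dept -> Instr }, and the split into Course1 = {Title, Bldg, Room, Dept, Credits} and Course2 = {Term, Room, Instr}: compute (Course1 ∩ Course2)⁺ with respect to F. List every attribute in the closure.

Course1 ∩ Course2 = {Room}.
Room → Term, Credits applies, adding Term, Credits
Credits → Dept applies, adding Dept
Closure: {Term, Room, Dept, Credits}.

Term, Room, Dept, Credits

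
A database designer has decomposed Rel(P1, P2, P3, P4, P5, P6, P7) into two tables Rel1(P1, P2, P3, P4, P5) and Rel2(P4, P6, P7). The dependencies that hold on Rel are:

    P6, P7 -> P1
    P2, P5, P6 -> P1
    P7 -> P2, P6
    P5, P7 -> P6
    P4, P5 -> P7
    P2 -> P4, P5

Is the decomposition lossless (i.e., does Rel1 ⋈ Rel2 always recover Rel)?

Common attributes: Rel1 ∩ Rel2 = {P4}.
No dependency enlarges {P4}, so (P4)⁺ = {P4}.
The closure contains neither all of Rel1 = {P1, P2, P3, P4, P5} nor all of Rel2 = {P4, P6, P7}, so the common attributes are not a superkey of either fragment. The join is lossy.

No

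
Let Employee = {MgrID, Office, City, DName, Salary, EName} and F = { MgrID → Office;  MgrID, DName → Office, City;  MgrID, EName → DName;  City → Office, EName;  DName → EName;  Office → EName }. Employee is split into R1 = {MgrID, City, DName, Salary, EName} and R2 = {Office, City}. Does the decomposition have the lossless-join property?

Common attributes: R1 ∩ R2 = {City}.
Closure of {City}: City → Office, EName applies, adding Office, EName. So (City)⁺ = {Office, City, EName}.
This closure contains every attribute of R2, so R1 ∩ R2 → R2. The join is lossless.

Yes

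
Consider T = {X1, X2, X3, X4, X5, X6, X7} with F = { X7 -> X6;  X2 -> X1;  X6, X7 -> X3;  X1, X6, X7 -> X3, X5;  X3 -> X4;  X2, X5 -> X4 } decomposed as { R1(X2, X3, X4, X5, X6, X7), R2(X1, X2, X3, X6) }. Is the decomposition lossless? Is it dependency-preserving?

lossless but not dependency-preserving

Lossless test: (X2, X3, X6)⁺ = {X1, X2, X3, X4, X6}, which contains all of one fragment — lossless.
Dependency preservation: the restricted closure of {X1, X6, X7} across the fragments never reaches {X3, X5}, so X1, X6, X7 → X3, X5 cannot be enforced without a join — not preserved.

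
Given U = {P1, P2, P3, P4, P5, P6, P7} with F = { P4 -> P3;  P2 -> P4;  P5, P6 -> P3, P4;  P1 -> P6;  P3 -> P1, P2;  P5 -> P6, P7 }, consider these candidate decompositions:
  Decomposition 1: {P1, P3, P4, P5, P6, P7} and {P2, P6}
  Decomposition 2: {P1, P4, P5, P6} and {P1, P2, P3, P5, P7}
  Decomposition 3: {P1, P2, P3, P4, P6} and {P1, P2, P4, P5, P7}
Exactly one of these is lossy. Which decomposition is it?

Decomposition 1

Decomposition 1: common = {P6}, closure = {P6} → lossy.
Decomposition 2: common = {P1, P5}, closure = {P1, P2, P3, P4, P5, P6, P7} → lossless.
Decomposition 3: common = {P1, P2, P4}, closure = {P1, P2, P3, P4, P6} → lossless.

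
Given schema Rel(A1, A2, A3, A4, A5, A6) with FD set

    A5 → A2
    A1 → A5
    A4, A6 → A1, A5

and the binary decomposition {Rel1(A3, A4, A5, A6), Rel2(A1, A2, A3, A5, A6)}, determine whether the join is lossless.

No

Common attributes: Rel1 ∩ Rel2 = {A3, A5, A6}.
Closure of {A3, A5, A6}: A5 → A2 applies, adding A2. So (A3, A5, A6)⁺ = {A2, A3, A5, A6}.
The closure contains neither all of Rel1 = {A3, A4, A5, A6} nor all of Rel2 = {A1, A2, A3, A5, A6}, so the common attributes are not a superkey of either fragment. The join is lossy.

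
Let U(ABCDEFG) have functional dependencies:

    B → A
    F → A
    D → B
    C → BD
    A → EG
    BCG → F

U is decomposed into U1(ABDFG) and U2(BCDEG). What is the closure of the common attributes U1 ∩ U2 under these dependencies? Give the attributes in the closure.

U1 ∩ U2 = {BDG}.
B → A applies, adding A
A → EG applies, adding E
Closure: {ABDEG}.

ABDEG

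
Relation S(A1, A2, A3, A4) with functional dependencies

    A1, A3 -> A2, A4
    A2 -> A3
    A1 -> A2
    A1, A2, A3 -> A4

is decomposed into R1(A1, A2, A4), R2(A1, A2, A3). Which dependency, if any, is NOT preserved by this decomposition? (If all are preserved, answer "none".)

none

A1, A3 → A2, A4: restricted closure across fragments reaches A2, A4.
A2 → A3 lies within R2.
A1 → A2 lies within R1.
A1, A2, A3 → A4: restricted closure across fragments reaches A4.
Every dependency is enforceable on the fragments, so the decomposition is dependency-preserving.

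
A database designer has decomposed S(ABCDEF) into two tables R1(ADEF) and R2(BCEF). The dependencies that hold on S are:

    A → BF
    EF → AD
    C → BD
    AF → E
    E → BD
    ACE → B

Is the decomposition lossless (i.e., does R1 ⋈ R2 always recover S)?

Yes

Common attributes: R1 ∩ R2 = {EF}.
Closure of {EF}: EF → AD applies, adding AD; E → BD applies, adding B. So (EF)⁺ = {ABDEF}.
This closure contains every attribute of R1, so R1 ∩ R2 → R1. The join is lossless.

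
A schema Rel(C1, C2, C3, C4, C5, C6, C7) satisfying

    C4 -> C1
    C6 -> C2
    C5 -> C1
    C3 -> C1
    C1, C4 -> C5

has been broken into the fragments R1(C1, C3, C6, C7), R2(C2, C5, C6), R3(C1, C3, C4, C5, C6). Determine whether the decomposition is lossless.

No

Chase test. Columns are C1, C2, C3, C4, C5, C6, C7; row i has aⱼ where attribute j ∈ Ri, else bᵢⱼ.
Initial tableau (one row per fragment):
  row 1: a1 b12 a3 b14 b15 a6 a7
  row 2: b21 a2 b23 b24 a5 a6 b27
  row 3: a1 b32 a3 a4 a5 a6 b37
Rows 1 and 2 agree on C6; apply C6→C2 and equate their C2 entries.
Rows 1 and 3 agree on C6; apply C6→C2 and equate their C2 entries.
Rows 2 and 3 agree on C5; apply C5→C1 and equate their C1 entries.
No row becomes fully distinguished — the join is lossy.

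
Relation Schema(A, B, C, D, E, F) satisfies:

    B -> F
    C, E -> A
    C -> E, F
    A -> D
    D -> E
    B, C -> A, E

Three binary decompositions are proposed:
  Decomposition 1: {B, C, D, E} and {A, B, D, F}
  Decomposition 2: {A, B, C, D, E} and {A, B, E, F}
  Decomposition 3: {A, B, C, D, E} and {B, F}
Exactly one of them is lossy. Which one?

Decomposition 1

Decomposition 1: common = {B, D}, closure = {B, D, E, F} → lossy.
Decomposition 2: common = {A, B, E}, closure = {A, B, D, E, F} → lossless.
Decomposition 3: common = {B}, closure = {B, F} → lossless.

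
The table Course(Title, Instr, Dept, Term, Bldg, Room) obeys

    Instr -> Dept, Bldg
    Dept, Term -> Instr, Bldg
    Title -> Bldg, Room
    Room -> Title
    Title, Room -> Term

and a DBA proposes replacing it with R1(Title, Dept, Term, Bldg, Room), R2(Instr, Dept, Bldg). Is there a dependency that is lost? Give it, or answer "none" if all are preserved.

Dept, Term -> Instr, Bldg

Check Dept, Term → Instr, Bldg: no single fragment contains all of {Instr, Dept, Term, Bldg}, and the restricted closure of {Dept, Term} across the fragments never reaches {Instr, Bldg}.
Instr → Dept, Bldg is preserved.
Title → Bldg, Room is preserved.
Room → Title is preserved.
Title, Room → Term is preserved.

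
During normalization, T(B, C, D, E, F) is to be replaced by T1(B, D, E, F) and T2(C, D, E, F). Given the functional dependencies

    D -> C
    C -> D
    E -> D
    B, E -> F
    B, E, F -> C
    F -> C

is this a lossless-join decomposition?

Common attributes: T1 ∩ T2 = {D, E, F}.
Closure of {D, E, F}: D → C applies, adding C. So (D, E, F)⁺ = {C, D, E, F}.
This closure contains every attribute of T2, so T1 ∩ T2 → T2. The join is lossless.

Yes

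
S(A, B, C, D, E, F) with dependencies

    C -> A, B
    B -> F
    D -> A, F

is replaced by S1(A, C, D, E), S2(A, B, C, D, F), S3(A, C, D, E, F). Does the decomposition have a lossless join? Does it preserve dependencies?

lossless and dependency-preserving

Lossless test (chase): Rows 1 and 2 agree on C; apply C→A, B and equate their A, B entries. Rows 1 and 3 agree on C; apply C→A, B and equate their A, B entries. Rows 1 and 2 agree on B; apply B→F and equate their F entries. Row 1 is now all distinguished symbols — the join is lossless.
Dependency preservation: every FD's attributes lie within a single fragment, so each can be enforced locally — preserved.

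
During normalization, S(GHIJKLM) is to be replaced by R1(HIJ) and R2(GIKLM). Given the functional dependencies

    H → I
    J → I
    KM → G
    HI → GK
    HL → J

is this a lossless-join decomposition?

No

Common attributes: R1 ∩ R2 = {I}.
No dependency enlarges {I}, so (I)⁺ = {I}.
The closure contains neither all of R1 = {HIJ} nor all of R2 = {GIKLM}, so the common attributes are not a superkey of either fragment. The join is lossy.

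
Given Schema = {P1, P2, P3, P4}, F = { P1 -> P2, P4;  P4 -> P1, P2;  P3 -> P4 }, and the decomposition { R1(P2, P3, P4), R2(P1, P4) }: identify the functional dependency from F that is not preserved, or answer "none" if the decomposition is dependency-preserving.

P1 → P2, P4: restricted closure across fragments reaches P2, P4.
P4 → P1, P2: restricted closure across fragments reaches P1, P2.
P3 → P4 lies within R1.
Every dependency is enforceable on the fragments, so the decomposition is dependency-preserving.

none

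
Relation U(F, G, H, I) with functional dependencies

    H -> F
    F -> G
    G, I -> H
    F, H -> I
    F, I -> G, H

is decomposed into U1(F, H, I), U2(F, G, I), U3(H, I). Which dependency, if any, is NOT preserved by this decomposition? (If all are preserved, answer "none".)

H → F lies within U1.
F → G lies within U2.
G, I → H: restricted closure across fragments reaches H.
F, H → I lies within U1.
F, I → G, H: restricted closure across fragments reaches G, H.
Every dependency is enforceable on the fragments, so the decomposition is dependency-preserving.

none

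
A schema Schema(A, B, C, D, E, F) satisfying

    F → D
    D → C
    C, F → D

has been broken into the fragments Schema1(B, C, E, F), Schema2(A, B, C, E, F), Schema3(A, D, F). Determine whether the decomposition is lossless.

Chase test. Columns are A, B, C, D, E, F; row i has aⱼ where attribute j ∈ Schemai, else bᵢⱼ.
Initial tableau (one row per fragment):
  row 1: b11 a2 a3 b14 a5 a6
  row 2: a1 a2 a3 b24 a5 a6
  row 3: a1 b32 b33 a4 b35 a6
Rows 1 and 2 agree on F; apply F→D and equate their D entries.
Rows 1 and 3 agree on F; apply F→D and equate their D entries.
Rows 1 and 3 agree on D; apply D→C and equate their C entries.
Row 2 is now all distinguished symbols — the join is lossless.

Yes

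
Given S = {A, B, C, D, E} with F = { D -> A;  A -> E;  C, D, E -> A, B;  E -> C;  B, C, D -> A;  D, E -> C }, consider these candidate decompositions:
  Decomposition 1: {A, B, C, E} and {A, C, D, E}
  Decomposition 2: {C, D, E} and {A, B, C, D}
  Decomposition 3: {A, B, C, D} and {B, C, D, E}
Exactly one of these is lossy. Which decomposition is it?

Decomposition 1

Decomposition 1: common = {A, C, E}, closure = {A, C, E} → lossy.
Decomposition 2: common = {C, D}, closure = {A, B, C, D, E} → lossless.
Decomposition 3: common = {B, C, D}, closure = {A, B, C, D, E} → lossless.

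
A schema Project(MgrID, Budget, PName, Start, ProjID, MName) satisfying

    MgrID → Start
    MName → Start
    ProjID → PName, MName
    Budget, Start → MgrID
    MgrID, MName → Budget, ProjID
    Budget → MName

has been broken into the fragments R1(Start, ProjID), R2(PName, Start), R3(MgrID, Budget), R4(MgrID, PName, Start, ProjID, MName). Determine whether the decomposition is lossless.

Chase test. Columns are MgrID, Budget, PName, Start, ProjID, MName; row i has aⱼ where attribute j ∈ Ri, else bᵢⱼ.
Initial tableau (one row per fragment):
  row 1: b11 b12 b13 a4 a5 b16
  row 2: b21 b22 a3 a4 b25 b26
  row 3: a1 a2 b33 b34 b35 b36
  row 4: a1 b42 a3 a4 a5 a6
Rows 3 and 4 agree on MgrID; apply MgrID→Start and equate their Start entries.
Rows 1 and 4 agree on ProjID; apply ProjID→PName, MName and equate their PName, MName entries.
No row becomes fully distinguished — the join is lossy.

No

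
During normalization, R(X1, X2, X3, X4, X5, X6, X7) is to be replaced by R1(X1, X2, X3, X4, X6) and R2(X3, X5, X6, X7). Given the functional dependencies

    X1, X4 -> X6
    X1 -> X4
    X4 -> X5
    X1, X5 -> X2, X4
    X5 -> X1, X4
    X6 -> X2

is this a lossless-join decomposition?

Common attributes: R1 ∩ R2 = {X3, X6}.
Closure of {X3, X6}: X6 → X2 applies, adding X2. So (X3, X6)⁺ = {X2, X3, X6}.
The closure contains neither all of R1 = {X1, X2, X3, X4, X6} nor all of R2 = {X3, X5, X6, X7}, so the common attributes are not a superkey of either fragment. The join is lossy.

No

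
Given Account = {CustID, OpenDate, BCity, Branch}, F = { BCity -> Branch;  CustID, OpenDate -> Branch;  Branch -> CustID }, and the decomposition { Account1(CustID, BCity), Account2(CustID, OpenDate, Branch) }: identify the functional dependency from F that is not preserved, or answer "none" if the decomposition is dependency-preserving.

BCity -> Branch

Check BCity → Branch: no single fragment contains all of {BCity, Branch}, and the restricted closure of {BCity} across the fragments never reaches {Branch}.
CustID, OpenDate → Branch is preserved.
Branch → CustID is preserved.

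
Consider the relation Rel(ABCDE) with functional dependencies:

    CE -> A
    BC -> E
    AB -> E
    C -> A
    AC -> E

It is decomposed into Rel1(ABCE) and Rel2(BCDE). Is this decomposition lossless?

Common attributes: Rel1 ∩ Rel2 = {BCE}.
Closure of {BCE}: CE → A applies, adding A. So (BCE)⁺ = {ABCE}.
This closure contains every attribute of Rel1, so Rel1 ∩ Rel2 → Rel1. The join is lossless.

Yes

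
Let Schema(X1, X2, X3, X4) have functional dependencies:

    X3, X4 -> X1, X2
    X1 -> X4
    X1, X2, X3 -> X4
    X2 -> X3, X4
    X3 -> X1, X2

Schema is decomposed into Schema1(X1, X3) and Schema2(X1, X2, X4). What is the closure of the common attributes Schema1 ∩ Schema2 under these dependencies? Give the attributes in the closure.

X1, X4

Schema1 ∩ Schema2 = {X1}.
X1 → X4 applies, adding X4
Closure: {X1, X4}.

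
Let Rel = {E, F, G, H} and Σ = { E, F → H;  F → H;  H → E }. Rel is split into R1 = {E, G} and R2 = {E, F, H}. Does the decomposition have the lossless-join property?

Common attributes: R1 ∩ R2 = {E}.
No dependency enlarges {E}, so (E)⁺ = {E}.
The closure contains neither all of R1 = {E, G} nor all of R2 = {E, F, H}, so the common attributes are not a superkey of either fragment. The join is lossy.

No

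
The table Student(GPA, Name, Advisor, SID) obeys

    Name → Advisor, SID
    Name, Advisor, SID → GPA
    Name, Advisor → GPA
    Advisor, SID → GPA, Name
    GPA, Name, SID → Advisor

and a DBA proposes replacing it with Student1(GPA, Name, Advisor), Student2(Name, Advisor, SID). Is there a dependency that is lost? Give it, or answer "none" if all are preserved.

Name → Advisor, SID lies within Student2.
Name, Advisor, SID → GPA: restricted closure across fragments reaches GPA.
Name, Advisor → GPA lies within Student1.
Advisor, SID → GPA, Name: restricted closure across fragments reaches GPA, Name.
GPA, Name, SID → Advisor: restricted closure across fragments reaches Advisor.
Every dependency is enforceable on the fragments, so the decomposition is dependency-preserving.

none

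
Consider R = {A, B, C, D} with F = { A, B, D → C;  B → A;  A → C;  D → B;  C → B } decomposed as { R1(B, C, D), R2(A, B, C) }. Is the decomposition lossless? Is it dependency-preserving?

Lossless test: (B, C)⁺ = {A, B, C}, which contains all of one fragment — lossless.
Dependency preservation: A, B, D → C is not contained in any single fragment, but the restricted closure of its left-hand side across the fragments still reaches the right-hand side; the remaining FDs each lie inside some fragment. All dependencies are preserved.

lossless and dependency-preserving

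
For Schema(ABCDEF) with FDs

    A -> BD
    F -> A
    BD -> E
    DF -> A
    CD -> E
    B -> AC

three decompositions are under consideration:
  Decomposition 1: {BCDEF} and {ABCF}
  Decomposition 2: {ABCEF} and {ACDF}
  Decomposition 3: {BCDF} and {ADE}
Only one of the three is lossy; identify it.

Decomposition 1: common = {BCF}, closure = {ABCDEF} → lossless.
Decomposition 2: common = {ACF}, closure = {ABCDEF} → lossless.
Decomposition 3: common = {D}, closure = {D} → lossy.

Decomposition 3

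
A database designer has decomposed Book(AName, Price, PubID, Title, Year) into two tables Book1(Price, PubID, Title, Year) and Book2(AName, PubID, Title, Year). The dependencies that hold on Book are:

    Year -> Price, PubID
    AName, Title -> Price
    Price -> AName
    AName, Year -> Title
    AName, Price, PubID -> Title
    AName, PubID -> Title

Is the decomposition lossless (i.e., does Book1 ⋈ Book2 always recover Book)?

Common attributes: Book1 ∩ Book2 = {PubID, Title, Year}.
Closure of {PubID, Title, Year}: Year → Price, PubID applies, adding Price; Price → AName applies, adding AName. So (PubID, Title, Year)⁺ = {AName, Price, PubID, Title, Year}.
This closure contains every attribute of Book1, so Book1 ∩ Book2 → Book1. The join is lossless.

Yes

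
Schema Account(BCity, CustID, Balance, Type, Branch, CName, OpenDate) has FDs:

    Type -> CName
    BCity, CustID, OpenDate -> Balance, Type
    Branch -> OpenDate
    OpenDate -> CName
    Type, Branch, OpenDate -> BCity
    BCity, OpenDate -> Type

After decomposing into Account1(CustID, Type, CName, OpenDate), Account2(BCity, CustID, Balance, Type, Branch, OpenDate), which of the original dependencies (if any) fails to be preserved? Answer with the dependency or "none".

Type → CName lies within Account1.
BCity, CustID, OpenDate → Balance, Type lies within Account2.
Branch → OpenDate lies within Account2.
OpenDate → CName lies within Account1.
Type, Branch, OpenDate → BCity lies within Account2.
BCity, OpenDate → Type lies within Account2.
Every dependency is enforceable on the fragments, so the decomposition is dependency-preserving.

none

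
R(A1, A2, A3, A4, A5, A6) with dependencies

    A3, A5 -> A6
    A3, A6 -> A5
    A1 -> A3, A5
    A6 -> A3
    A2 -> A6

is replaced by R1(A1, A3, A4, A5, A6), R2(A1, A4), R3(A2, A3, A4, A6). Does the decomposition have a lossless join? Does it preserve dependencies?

Lossless test (chase): Rows 1 and 3 agree on A3, A6; apply A3, A6→A5 and equate their A5 entries. Rows 1 and 2 agree on A1; apply A1→A3, A5 and equate their A3, A5 entries. Rows 1 and 2 agree on A3, A5; apply A3, A5→A6 and equate their A6 entries. No row becomes fully distinguished — the join is lossy.
Dependency preservation: every FD's attributes lie within a single fragment, so each can be enforced locally — preserved.

lossy but dependency-preserving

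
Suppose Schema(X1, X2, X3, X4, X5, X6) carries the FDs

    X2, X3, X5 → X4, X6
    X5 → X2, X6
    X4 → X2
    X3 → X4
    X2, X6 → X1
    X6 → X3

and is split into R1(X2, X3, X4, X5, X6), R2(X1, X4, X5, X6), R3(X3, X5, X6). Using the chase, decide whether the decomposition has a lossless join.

Chase test. Columns are X1, X2, X3, X4, X5, X6; row i has aⱼ where attribute j ∈ Ri, else bᵢⱼ.
Initial tableau (one row per fragment):
  row 1: b11 a2 a3 a4 a5 a6
  row 2: a1 b22 b23 a4 a5 a6
  row 3: b31 b32 a3 b34 a5 a6
Rows 1 and 2 agree on X5; apply X5→X2, X6 and equate their X2, X6 entries.
Rows 1 and 3 agree on X5; apply X5→X2, X6 and equate their X2, X6 entries.
Rows 1 and 3 agree on X3; apply X3→X4 and equate their X4 entries.
Rows 1 and 2 agree on X2, X6; apply X2, X6→X1 and equate their X1 entries.
Rows 1 and 3 agree on X2, X6; apply X2, X6→X1 and equate their X1 entries.
Rows 1 and 2 agree on X6; apply X6→X3 and equate their X3 entries.
Row 1 is now all distinguished symbols — the join is lossless.

Yes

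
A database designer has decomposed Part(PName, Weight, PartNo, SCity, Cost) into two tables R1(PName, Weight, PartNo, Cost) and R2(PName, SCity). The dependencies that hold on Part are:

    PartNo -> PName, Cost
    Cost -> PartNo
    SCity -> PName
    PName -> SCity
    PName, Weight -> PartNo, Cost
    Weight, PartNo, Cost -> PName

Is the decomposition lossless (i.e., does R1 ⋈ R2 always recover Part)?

Common attributes: R1 ∩ R2 = {PName}.
Closure of {PName}: PName → SCity applies, adding SCity. So (PName)⁺ = {PName, SCity}.
This closure contains every attribute of R2, so R1 ∩ R2 → R2. The join is lossless.

Yes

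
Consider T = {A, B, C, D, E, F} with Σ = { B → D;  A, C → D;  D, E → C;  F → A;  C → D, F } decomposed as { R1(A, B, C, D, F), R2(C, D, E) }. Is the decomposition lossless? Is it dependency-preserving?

lossy but dependency-preserving

Lossless test: (C, D)⁺ = {A, C, D, F}, which is a superkey of neither fragment — lossy.
Dependency preservation: every FD's attributes lie within a single fragment, so each can be enforced locally — preserved.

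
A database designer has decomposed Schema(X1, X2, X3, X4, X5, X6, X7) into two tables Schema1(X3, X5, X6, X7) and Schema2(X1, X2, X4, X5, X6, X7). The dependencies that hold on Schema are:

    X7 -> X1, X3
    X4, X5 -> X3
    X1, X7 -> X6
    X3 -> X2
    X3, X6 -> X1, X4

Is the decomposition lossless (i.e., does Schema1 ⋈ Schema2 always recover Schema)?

Yes

Common attributes: Schema1 ∩ Schema2 = {X5, X6, X7}.
Closure of {X5, X6, X7}: X7 → X1, X3 applies, adding X1, X3; X3 → X2 applies, adding X2; X3, X6 → X1, X4 applies, adding X4. So (X5, X6, X7)⁺ = {X1, X2, X3, X4, X5, X6, X7}.
This closure contains every attribute of Schema1, so Schema1 ∩ Schema2 → Schema1. The join is lossless.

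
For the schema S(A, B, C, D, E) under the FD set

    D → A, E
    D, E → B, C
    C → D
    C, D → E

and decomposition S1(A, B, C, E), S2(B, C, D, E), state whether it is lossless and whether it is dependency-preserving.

lossless and dependency-preserving

Lossless test: (B, C, E)⁺ = {A, B, C, D, E}, which contains all of one fragment — lossless.
Dependency preservation: D → A, E is not contained in any single fragment, but the restricted closure of its left-hand side across the fragments still reaches the right-hand side; the remaining FDs each lie inside some fragment. All dependencies are preserved.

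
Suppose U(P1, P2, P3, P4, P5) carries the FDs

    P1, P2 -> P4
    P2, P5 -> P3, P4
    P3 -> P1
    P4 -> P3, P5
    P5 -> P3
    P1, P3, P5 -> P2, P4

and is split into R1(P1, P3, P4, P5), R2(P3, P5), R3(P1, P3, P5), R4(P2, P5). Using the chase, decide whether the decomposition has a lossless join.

Chase test. Columns are P1, P2, P3, P4, P5; row i has aⱼ where attribute j ∈ Ri, else bᵢⱼ.
Initial tableau (one row per fragment):
  row 1: a1 b12 a3 a4 a5
  row 2: b21 b22 a3 b24 a5
  row 3: a1 b32 a3 b34 a5
  row 4: b41 a2 b43 b44 a5
Rows 1 and 2 agree on P3; apply P3→P1 and equate their P1 entries.
Rows 1 and 4 agree on P5; apply P5→P3 and equate their P3 entries.
Rows 1 and 2 agree on P1, P3, P5; apply P1, P3, P5→P2, P4 and equate their P2, P4 entries.
Rows 1 and 3 agree on P1, P3, P5; apply P1, P3, P5→P2, P4 and equate their P2, P4 entries.
Rows 1 and 4 agree on P3; apply P3→P1 and equate their P1 entries.
Rows 1 and 4 agree on P1, P3, P5; apply P1, P3, P5→P2, P4 and equate their P2, P4 entries.
Row 1 is now all distinguished symbols — the join is lossless.

Yes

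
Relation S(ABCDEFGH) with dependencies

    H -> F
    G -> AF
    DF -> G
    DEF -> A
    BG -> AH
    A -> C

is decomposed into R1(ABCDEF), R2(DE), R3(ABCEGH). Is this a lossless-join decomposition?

Chase test. Columns are ABCDEFGH; row i has aⱼ where attribute j ∈ Ri, else bᵢⱼ.
Initial tableau (one row per fragment):
  row 1: a1 a2 a3 a4 a5 a6 b17 b18
  row 2: b21 b22 b23 a4 a5 b26 b27 b28
  row 3: a1 a2 a3 b34 a5 b36 a7 a8
No row becomes fully distinguished — the join is lossy.

No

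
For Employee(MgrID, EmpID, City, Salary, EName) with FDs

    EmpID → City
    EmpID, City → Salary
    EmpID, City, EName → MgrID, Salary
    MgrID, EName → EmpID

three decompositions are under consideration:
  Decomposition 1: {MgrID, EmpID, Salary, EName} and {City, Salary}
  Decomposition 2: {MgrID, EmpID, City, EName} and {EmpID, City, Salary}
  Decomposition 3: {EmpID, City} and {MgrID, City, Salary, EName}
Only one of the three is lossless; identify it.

Decomposition 1: common = {Salary}, closure = {Salary} → lossy.
Decomposition 2: common = {EmpID, City}, closure = {EmpID, City, Salary} → lossless.
Decomposition 3: common = {City}, closure = {City} → lossy.

Decomposition 2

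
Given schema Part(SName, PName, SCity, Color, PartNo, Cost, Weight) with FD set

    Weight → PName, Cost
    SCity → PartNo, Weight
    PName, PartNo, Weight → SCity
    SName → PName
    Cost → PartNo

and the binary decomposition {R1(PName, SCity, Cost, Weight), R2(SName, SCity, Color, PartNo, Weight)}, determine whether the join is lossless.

Common attributes: R1 ∩ R2 = {SCity, Weight}.
Closure of {SCity, Weight}: Weight → PName, Cost applies, adding PName, Cost; SCity → PartNo, Weight applies, adding PartNo. So (SCity, Weight)⁺ = {PName, SCity, PartNo, Cost, Weight}.
This closure contains every attribute of R1, so R1 ∩ R2 → R1. The join is lossless.

Yes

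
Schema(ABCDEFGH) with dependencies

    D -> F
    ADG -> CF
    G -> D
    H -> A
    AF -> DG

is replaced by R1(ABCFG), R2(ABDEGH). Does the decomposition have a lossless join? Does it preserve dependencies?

Lossless test: (ABG)⁺ = {ABCDFG}, which contains all of one fragment — lossless.
Dependency preservation: the restricted closure of {D} across the fragments never reaches {F}, so D → F cannot be enforced without a join — not preserved.

lossless but not dependency-preserving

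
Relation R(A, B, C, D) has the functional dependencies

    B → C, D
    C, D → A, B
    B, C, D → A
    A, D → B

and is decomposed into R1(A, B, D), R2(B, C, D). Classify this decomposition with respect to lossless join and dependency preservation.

Lossless test: (B, D)⁺ = {A, B, C, D}, which contains all of one fragment — lossless.
Dependency preservation: C, D → A, B; B, C, D → A are not contained in any single fragment, but the restricted closure of each left-hand side across the fragments still reaches the right-hand side; the remaining FDs each lie inside some fragment. All dependencies are preserved.

lossless and dependency-preserving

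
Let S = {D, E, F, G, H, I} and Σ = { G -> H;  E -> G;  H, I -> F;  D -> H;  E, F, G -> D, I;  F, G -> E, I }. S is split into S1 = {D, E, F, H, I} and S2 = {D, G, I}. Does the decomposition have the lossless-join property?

Common attributes: S1 ∩ S2 = {D, I}.
Closure of {D, I}: D → H applies, adding H; H, I → F applies, adding F. So (D, I)⁺ = {D, F, H, I}.
The closure contains neither all of S1 = {D, E, F, H, I} nor all of S2 = {D, G, I}, so the common attributes are not a superkey of either fragment. The join is lossy.

No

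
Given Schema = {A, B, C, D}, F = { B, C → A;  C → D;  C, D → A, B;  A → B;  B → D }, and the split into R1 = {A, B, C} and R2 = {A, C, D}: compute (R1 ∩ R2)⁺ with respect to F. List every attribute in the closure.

R1 ∩ R2 = {A, C}.
C → D applies, adding D
C, D → A, B applies, adding B
Closure: {A, B, C, D}.

A, B, C, D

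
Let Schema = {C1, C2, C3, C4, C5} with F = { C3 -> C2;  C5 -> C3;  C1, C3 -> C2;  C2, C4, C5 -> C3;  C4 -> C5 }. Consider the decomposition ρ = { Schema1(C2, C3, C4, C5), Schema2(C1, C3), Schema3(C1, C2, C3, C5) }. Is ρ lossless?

Chase test. Columns are C1, C2, C3, C4, C5; row i has aⱼ where attribute j ∈ Schemai, else bᵢⱼ.
Initial tableau (one row per fragment):
  row 1: b11 a2 a3 a4 a5
  row 2: a1 b22 a3 b24 b25
  row 3: a1 a2 a3 b34 a5
Rows 1 and 2 agree on C3; apply C3→C2 and equate their C2 entries.
No row becomes fully distinguished — the join is lossy.

No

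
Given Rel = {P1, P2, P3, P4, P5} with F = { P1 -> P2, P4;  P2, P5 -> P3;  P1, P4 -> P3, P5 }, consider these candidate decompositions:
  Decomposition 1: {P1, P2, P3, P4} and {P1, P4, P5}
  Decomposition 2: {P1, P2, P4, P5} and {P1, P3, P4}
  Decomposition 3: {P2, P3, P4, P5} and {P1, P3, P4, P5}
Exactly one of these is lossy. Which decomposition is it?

Decomposition 1: common = {P1, P4}, closure = {P1, P2, P3, P4, P5} → lossless.
Decomposition 2: common = {P1, P4}, closure = {P1, P2, P3, P4, P5} → lossless.
Decomposition 3: common = {P3, P4, P5}, closure = {P3, P4, P5} → lossy.

Decomposition 3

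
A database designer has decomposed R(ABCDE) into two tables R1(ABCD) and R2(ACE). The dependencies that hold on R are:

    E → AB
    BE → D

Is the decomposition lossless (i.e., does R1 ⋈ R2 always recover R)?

No

Common attributes: R1 ∩ R2 = {AC}.
No dependency enlarges {AC}, so (AC)⁺ = {AC}.
The closure contains neither all of R1 = {ABCD} nor all of R2 = {ACE}, so the common attributes are not a superkey of either fragment. The join is lossy.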